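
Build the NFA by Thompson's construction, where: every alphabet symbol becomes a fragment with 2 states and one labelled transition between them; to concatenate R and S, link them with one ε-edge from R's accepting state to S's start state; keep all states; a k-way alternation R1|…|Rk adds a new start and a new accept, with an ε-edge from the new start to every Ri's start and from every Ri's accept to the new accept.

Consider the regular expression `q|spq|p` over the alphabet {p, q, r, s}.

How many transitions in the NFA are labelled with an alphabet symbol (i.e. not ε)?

5

Building bottom-up:
Each of the 5 symbol leaves contributes exactly 1 symbol transition.
  spq = 3 symbol transitions
  q|spq|p = 5 symbol transitions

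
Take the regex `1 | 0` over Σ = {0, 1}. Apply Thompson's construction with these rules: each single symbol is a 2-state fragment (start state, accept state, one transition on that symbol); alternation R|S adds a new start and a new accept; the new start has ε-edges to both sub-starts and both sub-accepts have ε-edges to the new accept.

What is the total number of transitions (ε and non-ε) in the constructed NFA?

6

Building bottom-up:
Each of the 2 symbol leaves contributes 1 transition (1 symbol, 0 ε).
  1 | 0 : 6 transitions (2 symbol, 4 ε)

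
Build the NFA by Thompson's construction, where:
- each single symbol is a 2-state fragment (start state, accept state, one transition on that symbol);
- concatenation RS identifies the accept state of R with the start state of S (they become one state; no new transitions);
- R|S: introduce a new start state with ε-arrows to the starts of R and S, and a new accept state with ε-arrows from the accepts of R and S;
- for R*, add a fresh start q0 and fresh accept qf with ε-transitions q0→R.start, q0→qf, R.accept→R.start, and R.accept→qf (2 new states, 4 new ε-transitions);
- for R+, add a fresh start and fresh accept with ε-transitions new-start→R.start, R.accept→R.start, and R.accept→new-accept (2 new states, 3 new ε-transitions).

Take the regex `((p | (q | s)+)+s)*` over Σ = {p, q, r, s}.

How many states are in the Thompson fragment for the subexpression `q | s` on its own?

6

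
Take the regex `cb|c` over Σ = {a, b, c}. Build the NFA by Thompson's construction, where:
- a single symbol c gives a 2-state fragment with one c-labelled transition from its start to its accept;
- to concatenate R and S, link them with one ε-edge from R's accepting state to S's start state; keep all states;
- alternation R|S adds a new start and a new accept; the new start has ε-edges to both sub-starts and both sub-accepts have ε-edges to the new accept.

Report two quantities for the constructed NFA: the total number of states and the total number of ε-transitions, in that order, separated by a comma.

8, 5

Bottom-up over the parse tree:
Each of the 3 symbol leaves contributes 2 states and 0 ε-transitions.
  cb — 4 states, 1 ε-transition
  cb|c — 8 states, 5 ε-transitions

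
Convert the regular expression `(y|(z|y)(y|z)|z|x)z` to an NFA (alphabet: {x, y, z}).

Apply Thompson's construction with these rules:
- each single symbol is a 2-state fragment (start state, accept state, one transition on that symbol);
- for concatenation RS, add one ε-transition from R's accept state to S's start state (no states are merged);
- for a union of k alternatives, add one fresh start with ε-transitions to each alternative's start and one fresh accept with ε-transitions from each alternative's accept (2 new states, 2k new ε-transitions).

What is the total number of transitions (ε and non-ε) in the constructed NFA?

26

Building bottom-up:
Each of the 8 symbol leaves contributes 1 transition (1 symbol, 0 ε).
  z|y — 6 transitions (2 symbol, 4 ε)
  y|z — 6 transitions (2 symbol, 4 ε)
  (z|y)(y|z) — 13 transitions (4 symbol, 9 ε)
  y|(z|y)(y|z)|z|x — 24 transitions (7 symbol, 17 ε)
  (y|(z|y)(y|z)|z|x)z — 26 transitions (8 symbol, 18 ε)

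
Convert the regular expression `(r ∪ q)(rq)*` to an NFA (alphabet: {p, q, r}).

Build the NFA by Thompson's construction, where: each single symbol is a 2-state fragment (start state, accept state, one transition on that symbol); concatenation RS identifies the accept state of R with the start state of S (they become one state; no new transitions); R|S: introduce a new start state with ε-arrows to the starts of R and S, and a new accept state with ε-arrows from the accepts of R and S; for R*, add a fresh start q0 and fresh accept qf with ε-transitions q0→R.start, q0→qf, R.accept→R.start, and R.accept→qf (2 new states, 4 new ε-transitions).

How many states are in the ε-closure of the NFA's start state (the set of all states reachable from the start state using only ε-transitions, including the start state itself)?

3

Work bottom-up. For each fragment F, track |ε-closure(F.start)| and whether F's accept lies in that closure (i.e. whether F accepts ε). A single-symbol fragment has closure size 1 and does not accept ε.
  r ∪ q — new start ε-reaches every alternative's start; none of them accept ε, so the new accept is not reached: |closure| = 1 + 1 + 1 = 3
  rq — |closure| equals the left operand's closure size = 1 (its accept is not ε-reachable, so the closure stops there)
  (rq)* — new start has ε-edges to the inner start and to the new accept, so |closure| = 2 + 1 = 3
  (r ∪ q)(rq)* — |closure| equals the left operand's closure size = 3 (its accept is not ε-reachable, so the closure stops there)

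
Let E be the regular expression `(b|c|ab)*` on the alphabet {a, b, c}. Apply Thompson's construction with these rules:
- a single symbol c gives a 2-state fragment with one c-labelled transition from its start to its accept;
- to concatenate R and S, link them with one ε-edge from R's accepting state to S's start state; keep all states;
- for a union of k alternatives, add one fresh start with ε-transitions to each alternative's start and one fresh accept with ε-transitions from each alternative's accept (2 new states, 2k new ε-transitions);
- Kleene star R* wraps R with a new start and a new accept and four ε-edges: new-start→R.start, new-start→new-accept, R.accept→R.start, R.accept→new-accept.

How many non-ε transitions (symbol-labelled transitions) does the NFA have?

Building bottom-up:
Each of the 4 symbol leaves contributes exactly 1 symbol transition.
  ab : 2 symbol transitions
  b|c|ab : 4 symbol transitions
  (b|c|ab)* : 4 symbol transitions

4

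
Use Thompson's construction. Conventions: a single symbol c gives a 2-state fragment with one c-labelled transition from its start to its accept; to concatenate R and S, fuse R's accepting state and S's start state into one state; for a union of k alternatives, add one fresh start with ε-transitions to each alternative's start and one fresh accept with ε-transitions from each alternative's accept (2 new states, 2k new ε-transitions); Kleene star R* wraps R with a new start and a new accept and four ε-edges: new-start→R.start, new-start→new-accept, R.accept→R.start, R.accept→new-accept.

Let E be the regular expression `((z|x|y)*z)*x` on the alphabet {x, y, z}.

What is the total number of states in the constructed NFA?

Per subexpression:
Each of the 5 symbol leaves contributes a 2-state fragment.
  z|x|y : 8 states
  (z|x|y)* : 10 states
  (z|x|y)*z : 11 states
  ((z|x|y)*z)* : 13 states
  ((z|x|y)*z)*x : 14 states

14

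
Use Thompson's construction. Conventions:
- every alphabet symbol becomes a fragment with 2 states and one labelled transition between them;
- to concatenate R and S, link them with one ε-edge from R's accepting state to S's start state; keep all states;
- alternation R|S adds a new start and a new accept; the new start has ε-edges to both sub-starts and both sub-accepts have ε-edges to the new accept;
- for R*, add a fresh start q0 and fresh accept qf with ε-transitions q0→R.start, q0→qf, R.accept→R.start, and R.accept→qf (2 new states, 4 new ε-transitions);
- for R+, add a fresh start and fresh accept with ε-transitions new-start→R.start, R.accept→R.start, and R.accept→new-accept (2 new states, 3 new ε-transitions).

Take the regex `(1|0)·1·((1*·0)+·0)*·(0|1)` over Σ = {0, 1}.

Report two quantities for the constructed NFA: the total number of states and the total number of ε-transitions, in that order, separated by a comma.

26, 24

Recursing over subexpressions:
Each of the 8 symbol leaves contributes 2 states and 0 ε-transitions.
  1|0 = 6 states, 4 ε-transitions
  1* = 4 states, 4 ε-transitions
  1*·0 = 6 states, 5 ε-transitions
  (1*·0)+ = 8 states, 8 ε-transitions
  (1*·0)+·0 = 10 states, 9 ε-transitions
  ((1*·0)+·0)* = 12 states, 13 ε-transitions
  0|1 = 6 states, 4 ε-transitions
  (1|0)·1·((1*·0)+·0)*·(0|1) = 26 states, 24 ε-transitions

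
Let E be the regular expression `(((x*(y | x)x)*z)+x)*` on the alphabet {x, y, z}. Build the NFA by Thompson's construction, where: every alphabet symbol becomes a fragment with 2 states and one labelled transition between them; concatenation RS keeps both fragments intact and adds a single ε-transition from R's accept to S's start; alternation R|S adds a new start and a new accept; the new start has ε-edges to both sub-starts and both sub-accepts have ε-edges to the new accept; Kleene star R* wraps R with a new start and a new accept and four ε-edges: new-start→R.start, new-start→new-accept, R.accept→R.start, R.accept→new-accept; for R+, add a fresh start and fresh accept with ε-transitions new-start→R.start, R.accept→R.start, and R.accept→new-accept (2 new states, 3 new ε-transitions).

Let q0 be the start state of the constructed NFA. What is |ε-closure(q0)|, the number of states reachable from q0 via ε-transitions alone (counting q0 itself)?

12

Work bottom-up. For each fragment F, track |ε-closure(F.start)| and whether F's accept lies in that closure (i.e. whether F accepts ε). A single-symbol fragment has closure size 1 and does not accept ε.
  x* — the star's fresh start ε-reaches both the body's start and the fresh accept: |ε-closure| = 2 + 1 = 3
  y | x — |ε-closure| = 1 + 1 + 1 = 3 (the new accept is not ε-reachable since no branch accepts ε)
  x*(y | x)x — |ε-closure| = 3 + 3 = 6 (closure spills across the concat boundary because the left factor accepts ε)
  (x*(y | x)x)* — |ε-closure| = 1 (new start) + 6 (body) + 1 (new accept) = 8
  (x*(y | x)x)*z — the left operand accepts ε, so the closure extends into the next operand (via the concat ε-link); |ε-closure| = 8 + 1 = 9
  ((x*(y | x)x)*z)+ — new start ε-reaches only the body's start; the new accept needs a symbol first: |ε-closure| = 1 + 9 = 10
  ((x*(y | x)x)*z)+x — |ε-closure| equals the left operand's closure size = 10 (its accept is not ε-reachable, so the closure stops there)
  (((x*(y | x)x)*z)+x)* — new start has ε-edges to the inner start and to the new accept, so |ε-closure| = 2 + 10 = 12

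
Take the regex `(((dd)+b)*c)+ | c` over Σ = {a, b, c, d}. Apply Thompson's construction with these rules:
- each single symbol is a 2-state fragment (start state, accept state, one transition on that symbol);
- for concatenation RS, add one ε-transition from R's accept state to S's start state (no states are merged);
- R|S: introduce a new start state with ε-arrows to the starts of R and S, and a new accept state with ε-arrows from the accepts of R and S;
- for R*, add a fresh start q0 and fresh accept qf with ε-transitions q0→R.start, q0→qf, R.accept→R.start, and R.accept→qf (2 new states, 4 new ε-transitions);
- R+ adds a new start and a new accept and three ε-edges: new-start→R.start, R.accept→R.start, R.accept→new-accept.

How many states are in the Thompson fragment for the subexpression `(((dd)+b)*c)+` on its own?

14

Fragment for `(((dd)+b)*c)+`:
Each of the 4 symbol leaves contributes a 2-state fragment.
  dd — 4 states
  (dd)+ — 6 states
  (dd)+b — 8 states
  ((dd)+b)* — 10 states
  ((dd)+b)*c — 12 states
  (((dd)+b)*c)+ — 14 states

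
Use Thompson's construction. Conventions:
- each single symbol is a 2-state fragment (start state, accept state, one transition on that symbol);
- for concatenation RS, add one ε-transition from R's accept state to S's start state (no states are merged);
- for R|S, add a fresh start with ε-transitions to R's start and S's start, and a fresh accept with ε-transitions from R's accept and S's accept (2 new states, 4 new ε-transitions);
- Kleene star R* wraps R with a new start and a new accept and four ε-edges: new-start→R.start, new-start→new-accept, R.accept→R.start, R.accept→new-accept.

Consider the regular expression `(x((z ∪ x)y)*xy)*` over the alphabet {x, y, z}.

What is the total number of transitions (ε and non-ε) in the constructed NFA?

By structural recursion:
Each of the 6 symbol leaves contributes 1 transition (1 symbol, 0 ε).
  z ∪ x : 6 transitions (2 symbol, 4 ε)
  (z ∪ x)y : 8 transitions (3 symbol, 5 ε)
  ((z ∪ x)y)* : 12 transitions (3 symbol, 9 ε)
  x((z ∪ x)y)*xy : 18 transitions (6 symbol, 12 ε)
  (x((z ∪ x)y)*xy)* : 22 transitions (6 symbol, 16 ε)

22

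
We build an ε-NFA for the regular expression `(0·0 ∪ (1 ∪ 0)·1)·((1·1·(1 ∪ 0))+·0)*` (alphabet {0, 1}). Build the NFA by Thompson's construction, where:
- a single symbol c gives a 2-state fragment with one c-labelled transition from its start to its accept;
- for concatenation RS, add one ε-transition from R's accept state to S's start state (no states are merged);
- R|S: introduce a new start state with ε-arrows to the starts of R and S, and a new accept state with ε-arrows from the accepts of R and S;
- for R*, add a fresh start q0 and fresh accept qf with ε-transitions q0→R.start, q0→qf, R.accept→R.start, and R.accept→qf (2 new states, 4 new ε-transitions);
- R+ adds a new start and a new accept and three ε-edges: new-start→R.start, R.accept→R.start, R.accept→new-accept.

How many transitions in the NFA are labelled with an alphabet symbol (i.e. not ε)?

Building bottom-up:
Each of the 10 symbol leaves contributes exactly 1 symbol transition.
  0·0 → 2 symbol transitions
  1 ∪ 0 → 2 symbol transitions
  (1 ∪ 0)·1 → 3 symbol transitions
  0·0 ∪ (1 ∪ 0)·1 → 5 symbol transitions
  1 ∪ 0 → 2 symbol transitions
  1·1·(1 ∪ 0) → 4 symbol transitions
  (1·1·(1 ∪ 0))+ → 4 symbol transitions
  (1·1·(1 ∪ 0))+·0 → 5 symbol transitions
  ((1·1·(1 ∪ 0))+·0)* → 5 symbol transitions
  (0·0 ∪ (1 ∪ 0)·1)·((1·1·(1 ∪ 0))+·0)* → 10 symbol transitions

10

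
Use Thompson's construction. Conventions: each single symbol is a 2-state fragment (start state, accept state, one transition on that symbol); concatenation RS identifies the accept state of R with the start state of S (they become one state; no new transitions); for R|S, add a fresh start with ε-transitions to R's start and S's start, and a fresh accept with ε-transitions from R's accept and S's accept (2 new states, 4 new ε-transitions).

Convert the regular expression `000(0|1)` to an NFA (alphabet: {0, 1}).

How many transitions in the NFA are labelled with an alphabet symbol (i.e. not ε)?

5

Building bottom-up:
Each of the 5 symbol leaves contributes exactly 1 symbol transition.
  0|1 → 2 symbol transitions
  000(0|1) → 5 symbol transitions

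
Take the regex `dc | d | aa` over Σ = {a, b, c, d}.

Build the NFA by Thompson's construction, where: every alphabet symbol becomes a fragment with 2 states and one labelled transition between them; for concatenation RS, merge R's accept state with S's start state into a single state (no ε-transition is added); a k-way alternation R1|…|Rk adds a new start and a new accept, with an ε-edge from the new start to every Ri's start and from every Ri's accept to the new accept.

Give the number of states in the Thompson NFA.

Building bottom-up:
Each of the 5 symbol leaves contributes a 2-state fragment.
  dc — 3 states
  aa — 3 states
  dc | d | aa — 10 states

10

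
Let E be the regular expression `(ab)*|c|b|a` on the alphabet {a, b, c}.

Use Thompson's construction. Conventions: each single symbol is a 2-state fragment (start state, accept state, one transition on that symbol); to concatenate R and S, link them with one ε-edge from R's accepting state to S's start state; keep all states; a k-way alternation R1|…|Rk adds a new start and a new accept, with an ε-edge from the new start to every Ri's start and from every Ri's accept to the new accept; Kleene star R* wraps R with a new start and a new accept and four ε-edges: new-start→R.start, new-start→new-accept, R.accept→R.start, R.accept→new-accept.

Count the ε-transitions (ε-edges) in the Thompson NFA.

Building bottom-up:
Each of the 5 symbol leaves contributes 0 ε-transitions.
  ab : 1 ε-transition
  (ab)* : 5 ε-transitions
  (ab)*|c|b|a : 13 ε-transitions

13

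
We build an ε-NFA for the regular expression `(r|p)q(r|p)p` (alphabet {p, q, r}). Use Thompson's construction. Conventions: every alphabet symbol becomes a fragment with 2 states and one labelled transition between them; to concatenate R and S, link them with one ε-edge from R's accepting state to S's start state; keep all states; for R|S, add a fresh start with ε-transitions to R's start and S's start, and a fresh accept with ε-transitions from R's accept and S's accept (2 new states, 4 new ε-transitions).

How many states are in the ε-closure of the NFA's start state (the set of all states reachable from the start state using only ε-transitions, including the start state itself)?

3

Work bottom-up. For each fragment F, track |ε-closure(F.start)| and whether F's accept lies in that closure (i.e. whether F accepts ε). A single-symbol fragment has closure size 1 and does not accept ε.
  r|p — new start ε-reaches every alternative's start; none of them accept ε, so the new accept is not reached: |ε-closure| = 1 + 1 + 1 = 3
  r|p — |ε-closure| = 1 + 1 + 1 = 3 (the new accept is not ε-reachable since no branch accepts ε)
  (r|p)q(r|p)p — |ε-closure| equals the left operand's closure size = 3 (its accept is not ε-reachable, so the closure stops there)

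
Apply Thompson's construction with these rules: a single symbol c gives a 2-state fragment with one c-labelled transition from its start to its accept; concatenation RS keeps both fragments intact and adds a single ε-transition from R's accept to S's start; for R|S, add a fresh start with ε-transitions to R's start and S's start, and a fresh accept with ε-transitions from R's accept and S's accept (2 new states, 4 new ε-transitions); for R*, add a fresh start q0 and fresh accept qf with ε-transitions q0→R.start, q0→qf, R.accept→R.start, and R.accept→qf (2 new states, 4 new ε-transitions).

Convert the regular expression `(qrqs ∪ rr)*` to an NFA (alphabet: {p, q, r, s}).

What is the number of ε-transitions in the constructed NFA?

12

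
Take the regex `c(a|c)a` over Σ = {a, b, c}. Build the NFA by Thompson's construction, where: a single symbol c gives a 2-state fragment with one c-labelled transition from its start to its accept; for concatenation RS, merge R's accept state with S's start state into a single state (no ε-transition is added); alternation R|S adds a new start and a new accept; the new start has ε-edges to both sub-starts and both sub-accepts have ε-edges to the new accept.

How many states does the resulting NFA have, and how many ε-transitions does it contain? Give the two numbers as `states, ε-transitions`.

8, 4

Building bottom-up:
Each of the 4 symbol leaves contributes 2 states and 0 ε-transitions.
  a|c — 6 states, 4 ε-transitions
  c(a|c)a — 8 states, 4 ε-transitions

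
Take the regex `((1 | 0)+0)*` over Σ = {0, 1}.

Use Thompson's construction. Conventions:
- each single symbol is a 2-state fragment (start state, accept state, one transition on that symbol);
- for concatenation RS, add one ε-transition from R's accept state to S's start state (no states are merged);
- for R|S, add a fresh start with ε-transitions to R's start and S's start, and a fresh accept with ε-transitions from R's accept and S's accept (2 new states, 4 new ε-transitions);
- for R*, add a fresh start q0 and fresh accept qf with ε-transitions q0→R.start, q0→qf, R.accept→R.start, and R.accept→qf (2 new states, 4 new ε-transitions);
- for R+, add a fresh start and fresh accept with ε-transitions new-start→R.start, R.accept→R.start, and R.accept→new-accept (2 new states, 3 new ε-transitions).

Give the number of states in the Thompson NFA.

12

By structural recursion:
Each of the 3 symbol leaves contributes a 2-state fragment.
  1 | 0 : 6 states
  (1 | 0)+ : 8 states
  (1 | 0)+0 : 10 states
  ((1 | 0)+0)* : 12 states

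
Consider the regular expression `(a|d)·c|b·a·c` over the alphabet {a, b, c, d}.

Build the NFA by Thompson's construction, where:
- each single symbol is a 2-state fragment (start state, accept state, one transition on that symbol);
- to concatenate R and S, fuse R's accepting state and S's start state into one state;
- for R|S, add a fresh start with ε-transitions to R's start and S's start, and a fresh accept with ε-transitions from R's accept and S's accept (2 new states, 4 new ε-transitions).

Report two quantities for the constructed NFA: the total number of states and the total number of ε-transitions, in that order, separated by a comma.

Bottom-up over the parse tree:
Each of the 6 symbol leaves contributes 2 states and 0 ε-transitions.
  a|d — 6 states, 4 ε-transitions
  (a|d)·c — 7 states, 4 ε-transitions
  b·a·c — 4 states, 0 ε-transitions
  (a|d)·c|b·a·c — 13 states, 8 ε-transitions

13, 8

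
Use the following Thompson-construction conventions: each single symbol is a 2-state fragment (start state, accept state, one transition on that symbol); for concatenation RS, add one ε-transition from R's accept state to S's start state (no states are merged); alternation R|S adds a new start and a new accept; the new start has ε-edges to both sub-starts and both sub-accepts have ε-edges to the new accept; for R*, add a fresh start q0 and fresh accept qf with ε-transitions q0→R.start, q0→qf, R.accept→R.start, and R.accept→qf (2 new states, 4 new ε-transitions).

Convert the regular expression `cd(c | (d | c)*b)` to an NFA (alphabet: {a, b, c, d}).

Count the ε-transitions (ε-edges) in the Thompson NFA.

By structural recursion:
Each of the 6 symbol leaves contributes 0 ε-transitions.
  d | c — 4 ε-transitions
  (d | c)* — 8 ε-transitions
  (d | c)*b — 9 ε-transitions
  c | (d | c)*b — 13 ε-transitions
  cd(c | (d | c)*b) — 15 ε-transitions

15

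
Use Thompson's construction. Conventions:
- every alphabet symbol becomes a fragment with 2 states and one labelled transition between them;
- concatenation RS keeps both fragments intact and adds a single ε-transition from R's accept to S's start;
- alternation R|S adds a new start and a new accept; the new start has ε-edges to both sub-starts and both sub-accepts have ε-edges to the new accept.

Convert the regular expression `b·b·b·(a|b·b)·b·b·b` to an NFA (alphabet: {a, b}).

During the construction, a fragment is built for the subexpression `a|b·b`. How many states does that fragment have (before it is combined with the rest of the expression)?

Fragment for `a|b·b`:
Each of the 3 symbol leaves contributes a 2-state fragment.
  b·b — 4 states
  a|b·b — 8 states

8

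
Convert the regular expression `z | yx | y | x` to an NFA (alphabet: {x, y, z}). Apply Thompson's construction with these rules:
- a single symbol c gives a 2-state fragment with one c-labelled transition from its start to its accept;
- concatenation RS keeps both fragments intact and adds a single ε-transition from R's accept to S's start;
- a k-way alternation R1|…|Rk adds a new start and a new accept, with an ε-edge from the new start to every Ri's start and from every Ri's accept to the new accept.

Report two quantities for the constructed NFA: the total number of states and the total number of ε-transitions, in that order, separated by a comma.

12, 9

Per subexpression:
Each of the 5 symbol leaves contributes 2 states and 0 ε-transitions.
  yx : 4 states, 1 ε-transition
  z | yx | y | x : 12 states, 9 ε-transitions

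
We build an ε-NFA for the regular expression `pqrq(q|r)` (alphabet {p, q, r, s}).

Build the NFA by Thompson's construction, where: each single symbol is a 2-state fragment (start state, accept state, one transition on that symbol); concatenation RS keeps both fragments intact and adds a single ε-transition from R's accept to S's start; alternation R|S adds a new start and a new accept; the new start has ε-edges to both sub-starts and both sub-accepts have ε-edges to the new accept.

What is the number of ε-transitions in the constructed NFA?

8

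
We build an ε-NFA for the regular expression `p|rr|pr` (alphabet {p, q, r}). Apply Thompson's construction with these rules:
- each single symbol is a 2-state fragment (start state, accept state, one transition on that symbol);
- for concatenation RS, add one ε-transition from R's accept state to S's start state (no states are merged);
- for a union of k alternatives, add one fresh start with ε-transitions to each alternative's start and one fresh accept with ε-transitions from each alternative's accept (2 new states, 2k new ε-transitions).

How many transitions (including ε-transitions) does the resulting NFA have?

13

Recursing over subexpressions:
Each of the 5 symbol leaves contributes 1 transition (1 symbol, 0 ε).
  rr → 3 transitions (2 symbol, 1 ε)
  pr → 3 transitions (2 symbol, 1 ε)
  p|rr|pr → 13 transitions (5 symbol, 8 ε)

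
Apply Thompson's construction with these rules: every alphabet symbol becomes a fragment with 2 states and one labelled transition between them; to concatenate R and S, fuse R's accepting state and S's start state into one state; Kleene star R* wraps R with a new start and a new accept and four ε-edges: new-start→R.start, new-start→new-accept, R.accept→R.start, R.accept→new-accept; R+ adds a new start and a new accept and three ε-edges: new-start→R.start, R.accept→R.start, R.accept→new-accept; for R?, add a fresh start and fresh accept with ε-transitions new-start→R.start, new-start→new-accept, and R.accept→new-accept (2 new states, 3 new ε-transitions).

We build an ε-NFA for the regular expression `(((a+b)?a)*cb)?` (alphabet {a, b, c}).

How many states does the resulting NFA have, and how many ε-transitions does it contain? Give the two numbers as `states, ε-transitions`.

14, 13

By structural recursion:
Each of the 5 symbol leaves contributes 2 states and 0 ε-transitions.
  a+ — 4 states, 3 ε-transitions
  a+b — 5 states, 3 ε-transitions
  (a+b)? — 7 states, 6 ε-transitions
  (a+b)?a — 8 states, 6 ε-transitions
  ((a+b)?a)* — 10 states, 10 ε-transitions
  ((a+b)?a)*cb — 12 states, 10 ε-transitions
  (((a+b)?a)*cb)? — 14 states, 13 ε-transitions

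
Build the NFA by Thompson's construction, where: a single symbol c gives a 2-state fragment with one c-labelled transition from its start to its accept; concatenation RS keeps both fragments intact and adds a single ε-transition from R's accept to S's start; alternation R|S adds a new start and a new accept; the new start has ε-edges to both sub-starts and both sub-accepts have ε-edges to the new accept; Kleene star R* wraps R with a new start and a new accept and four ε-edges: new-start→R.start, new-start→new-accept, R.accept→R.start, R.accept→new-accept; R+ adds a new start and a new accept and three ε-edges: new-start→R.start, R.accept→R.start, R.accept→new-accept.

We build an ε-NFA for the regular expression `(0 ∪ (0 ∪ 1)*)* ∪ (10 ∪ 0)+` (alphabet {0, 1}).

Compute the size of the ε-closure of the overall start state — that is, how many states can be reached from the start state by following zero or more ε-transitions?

16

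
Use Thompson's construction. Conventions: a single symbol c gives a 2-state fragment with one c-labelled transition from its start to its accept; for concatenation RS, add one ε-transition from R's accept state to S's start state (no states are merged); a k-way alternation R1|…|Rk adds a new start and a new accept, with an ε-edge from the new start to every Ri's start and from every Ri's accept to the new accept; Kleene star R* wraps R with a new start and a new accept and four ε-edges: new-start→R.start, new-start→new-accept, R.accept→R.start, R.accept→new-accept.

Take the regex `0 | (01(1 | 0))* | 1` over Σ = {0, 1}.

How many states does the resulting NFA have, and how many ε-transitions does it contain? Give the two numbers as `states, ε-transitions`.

Per subexpression:
Each of the 6 symbol leaves contributes 2 states and 0 ε-transitions.
  1 | 0 → 6 states, 4 ε-transitions
  01(1 | 0) → 10 states, 6 ε-transitions
  (01(1 | 0))* → 12 states, 10 ε-transitions
  0 | (01(1 | 0))* | 1 → 18 states, 16 ε-transitions

18, 16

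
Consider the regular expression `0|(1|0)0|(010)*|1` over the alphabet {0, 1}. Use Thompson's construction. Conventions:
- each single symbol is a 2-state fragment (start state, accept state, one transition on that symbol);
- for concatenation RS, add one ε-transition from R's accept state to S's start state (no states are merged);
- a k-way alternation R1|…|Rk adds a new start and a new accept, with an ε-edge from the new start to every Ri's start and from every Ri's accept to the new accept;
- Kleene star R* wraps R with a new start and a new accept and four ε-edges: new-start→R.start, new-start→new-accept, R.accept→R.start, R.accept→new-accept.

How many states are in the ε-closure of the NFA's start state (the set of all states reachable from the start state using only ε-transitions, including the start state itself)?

Work bottom-up. For each fragment F, track |ε-closure(F.start)| and whether F's accept lies in that closure (i.e. whether F accepts ε). A single-symbol fragment has closure size 1 and does not accept ε.
  1|0 : |closure| = 1 + 1 + 1 = 3 (the new accept is not ε-reachable since no branch accepts ε)
  (1|0)0 : |closure| equals the left operand's closure size = 3 (its accept is not ε-reachable, so the closure stops there)
  010 : |closure| equals the left operand's closure size = 1 (its accept is not ε-reachable, so the closure stops there)
  (010)* : new start has ε-edges to the inner start and to the new accept, so |closure| = 2 + 1 = 3
  0|(1|0)0|(010)*|1 : |closure| = 1 (new start) + (1 + 3 + 3 + 1) + 1 (new accept, since some branch ε-reaches its own accept) = 10

10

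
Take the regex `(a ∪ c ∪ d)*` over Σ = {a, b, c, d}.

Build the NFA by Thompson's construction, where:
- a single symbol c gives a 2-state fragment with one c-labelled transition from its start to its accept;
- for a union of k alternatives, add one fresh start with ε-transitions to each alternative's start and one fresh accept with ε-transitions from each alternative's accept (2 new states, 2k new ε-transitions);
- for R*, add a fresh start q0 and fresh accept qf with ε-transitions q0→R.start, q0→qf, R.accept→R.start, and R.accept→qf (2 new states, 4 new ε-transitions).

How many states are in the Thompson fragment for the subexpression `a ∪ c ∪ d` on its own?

8

Fragment for `a ∪ c ∪ d`:
Each of the 3 symbol leaves contributes a 2-state fragment.
  a ∪ c ∪ d = 8 states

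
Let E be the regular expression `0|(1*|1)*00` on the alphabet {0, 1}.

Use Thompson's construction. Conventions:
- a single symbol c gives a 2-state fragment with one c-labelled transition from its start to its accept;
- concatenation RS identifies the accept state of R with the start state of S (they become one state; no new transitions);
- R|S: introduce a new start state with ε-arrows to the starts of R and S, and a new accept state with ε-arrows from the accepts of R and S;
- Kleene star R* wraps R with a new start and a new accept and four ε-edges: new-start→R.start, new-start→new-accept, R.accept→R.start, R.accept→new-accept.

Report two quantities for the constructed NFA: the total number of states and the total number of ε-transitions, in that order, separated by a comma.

16, 16

Recursing over subexpressions:
Each of the 5 symbol leaves contributes 2 states and 0 ε-transitions.
  1* → 4 states, 4 ε-transitions
  1*|1 → 8 states, 8 ε-transitions
  (1*|1)* → 10 states, 12 ε-transitions
  (1*|1)*00 → 12 states, 12 ε-transitions
  0|(1*|1)*00 → 16 states, 16 ε-transitions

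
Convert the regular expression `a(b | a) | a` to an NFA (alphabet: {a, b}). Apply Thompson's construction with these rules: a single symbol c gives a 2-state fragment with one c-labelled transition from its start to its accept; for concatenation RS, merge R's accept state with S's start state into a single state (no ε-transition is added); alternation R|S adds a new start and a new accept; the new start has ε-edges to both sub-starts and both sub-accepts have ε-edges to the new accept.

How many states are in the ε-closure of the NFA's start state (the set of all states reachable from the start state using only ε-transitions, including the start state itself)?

3

Work bottom-up. For each fragment F, track |ε-closure(F.start)| and whether F's accept lies in that closure (i.e. whether F accepts ε). A single-symbol fragment has closure size 1 and does not accept ε.
  b | a → |closure| = 1 + 1 + 1 = 3 (the new accept is not ε-reachable since no branch accepts ε)
  a(b | a) → same as the first factor's closure: |closure| = 1
  a(b | a) | a → new start ε-reaches every alternative's start; none of them accept ε, so the new accept is not reached: |closure| = 1 + 1 + 1 = 3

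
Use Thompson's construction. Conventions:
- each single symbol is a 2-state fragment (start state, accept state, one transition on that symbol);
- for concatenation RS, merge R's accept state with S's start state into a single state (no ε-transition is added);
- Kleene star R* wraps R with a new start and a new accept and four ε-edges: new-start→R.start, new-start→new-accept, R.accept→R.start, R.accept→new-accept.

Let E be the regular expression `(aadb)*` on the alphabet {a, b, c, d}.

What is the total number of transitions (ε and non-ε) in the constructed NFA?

8

Bottom-up over the parse tree:
Each of the 4 symbol leaves contributes 1 transition (1 symbol, 0 ε).
  aadb = 4 transitions (4 symbol, 0 ε)
  (aadb)* = 8 transitions (4 symbol, 4 ε)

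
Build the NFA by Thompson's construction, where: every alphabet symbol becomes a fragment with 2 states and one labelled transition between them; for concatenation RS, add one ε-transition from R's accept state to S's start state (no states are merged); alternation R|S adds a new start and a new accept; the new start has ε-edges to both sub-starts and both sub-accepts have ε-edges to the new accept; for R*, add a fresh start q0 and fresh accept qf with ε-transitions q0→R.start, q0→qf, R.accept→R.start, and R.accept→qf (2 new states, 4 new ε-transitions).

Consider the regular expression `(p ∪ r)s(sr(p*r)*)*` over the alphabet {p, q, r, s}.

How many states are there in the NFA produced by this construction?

22

Bottom-up over the parse tree:
Each of the 7 symbol leaves contributes a 2-state fragment.
  p ∪ r — 6 states
  p* — 4 states
  p*r — 6 states
  (p*r)* — 8 states
  sr(p*r)* — 12 states
  (sr(p*r)*)* — 14 states
  (p ∪ r)s(sr(p*r)*)* — 22 states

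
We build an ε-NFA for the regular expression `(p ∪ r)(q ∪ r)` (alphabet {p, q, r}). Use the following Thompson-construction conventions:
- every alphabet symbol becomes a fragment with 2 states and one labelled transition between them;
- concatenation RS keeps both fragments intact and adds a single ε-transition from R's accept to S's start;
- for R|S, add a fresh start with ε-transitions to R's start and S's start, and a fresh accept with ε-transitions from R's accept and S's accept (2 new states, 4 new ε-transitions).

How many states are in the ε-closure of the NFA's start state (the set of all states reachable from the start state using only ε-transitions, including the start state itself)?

3

Work bottom-up. For each fragment F, track |ε-closure(F.start)| and whether F's accept lies in that closure (i.e. whether F accepts ε). A single-symbol fragment has closure size 1 and does not accept ε.
  p ∪ r → new start ε-reaches every alternative's start; none of them accept ε, so the new accept is not reached: |ε-closure| = 1 + 1 + 1 = 3
  q ∪ r → new start ε-reaches every alternative's start; none of them accept ε, so the new accept is not reached: |ε-closure| = 1 + 1 + 1 = 3
  (p ∪ r)(q ∪ r) → |ε-closure| equals the left operand's closure size = 3 (its accept is not ε-reachable, so the closure stops there)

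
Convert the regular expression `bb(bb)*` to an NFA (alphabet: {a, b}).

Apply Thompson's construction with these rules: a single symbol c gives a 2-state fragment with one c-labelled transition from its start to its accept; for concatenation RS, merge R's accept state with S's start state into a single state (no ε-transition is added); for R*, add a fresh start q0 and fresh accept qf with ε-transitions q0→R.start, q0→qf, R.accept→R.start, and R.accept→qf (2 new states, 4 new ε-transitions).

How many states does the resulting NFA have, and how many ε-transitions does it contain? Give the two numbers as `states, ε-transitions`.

Recursing over subexpressions:
Each of the 4 symbol leaves contributes 2 states and 0 ε-transitions.
  bb — 3 states, 0 ε-transitions
  (bb)* — 5 states, 4 ε-transitions
  bb(bb)* — 7 states, 4 ε-transitions

7, 4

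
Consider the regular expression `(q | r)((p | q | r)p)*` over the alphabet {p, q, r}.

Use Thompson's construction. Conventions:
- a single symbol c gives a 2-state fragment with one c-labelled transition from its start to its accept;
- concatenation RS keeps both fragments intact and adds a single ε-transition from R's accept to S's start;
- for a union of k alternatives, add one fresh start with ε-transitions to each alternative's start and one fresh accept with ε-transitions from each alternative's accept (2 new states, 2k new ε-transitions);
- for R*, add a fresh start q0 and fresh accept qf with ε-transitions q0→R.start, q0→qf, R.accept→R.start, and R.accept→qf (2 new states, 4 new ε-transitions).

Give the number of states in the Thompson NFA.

18

Recursing over subexpressions:
Each of the 6 symbol leaves contributes a 2-state fragment.
  q | r = 6 states
  p | q | r = 8 states
  (p | q | r)p = 10 states
  ((p | q | r)p)* = 12 states
  (q | r)((p | q | r)p)* = 18 states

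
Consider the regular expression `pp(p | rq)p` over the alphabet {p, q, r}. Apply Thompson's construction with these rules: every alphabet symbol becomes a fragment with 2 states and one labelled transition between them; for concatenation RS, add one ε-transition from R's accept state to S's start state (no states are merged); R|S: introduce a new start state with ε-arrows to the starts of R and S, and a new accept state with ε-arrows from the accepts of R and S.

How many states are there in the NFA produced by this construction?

14

Recursing over subexpressions:
Each of the 6 symbol leaves contributes a 2-state fragment.
  rq : 4 states
  p | rq : 8 states
  pp(p | rq)p : 14 states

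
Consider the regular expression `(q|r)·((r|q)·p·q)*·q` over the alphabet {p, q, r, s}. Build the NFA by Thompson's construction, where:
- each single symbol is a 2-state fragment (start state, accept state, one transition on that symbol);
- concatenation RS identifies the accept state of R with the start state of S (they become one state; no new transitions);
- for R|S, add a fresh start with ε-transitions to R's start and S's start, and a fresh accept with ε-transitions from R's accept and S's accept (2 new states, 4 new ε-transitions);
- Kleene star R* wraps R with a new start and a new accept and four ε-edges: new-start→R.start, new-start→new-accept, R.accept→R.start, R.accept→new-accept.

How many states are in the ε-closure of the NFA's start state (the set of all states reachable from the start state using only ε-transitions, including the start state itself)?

3

Let C(F) = |ε-closure(F.start)| within fragment F, and note whether F accepts ε. Symbol fragments have C = 1 and do not accept ε. Then:
  q|r — |ε-closure| = 1 + 1 + 1 = 3 (the new accept is not ε-reachable since no branch accepts ε)
  r|q — new start ε-reaches every alternative's start; none of them accept ε, so the new accept is not reached: |ε-closure| = 1 + 1 + 1 = 3
  (r|q)·p·q — same as the first factor's closure: |ε-closure| = 3
  ((r|q)·p·q)* — new start has ε-edges to the inner start and to the new accept, so |ε-closure| = 2 + 3 = 5
  (q|r)·((r|q)·p·q)*·q — same as the first factor's closure: |ε-closure| = 3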